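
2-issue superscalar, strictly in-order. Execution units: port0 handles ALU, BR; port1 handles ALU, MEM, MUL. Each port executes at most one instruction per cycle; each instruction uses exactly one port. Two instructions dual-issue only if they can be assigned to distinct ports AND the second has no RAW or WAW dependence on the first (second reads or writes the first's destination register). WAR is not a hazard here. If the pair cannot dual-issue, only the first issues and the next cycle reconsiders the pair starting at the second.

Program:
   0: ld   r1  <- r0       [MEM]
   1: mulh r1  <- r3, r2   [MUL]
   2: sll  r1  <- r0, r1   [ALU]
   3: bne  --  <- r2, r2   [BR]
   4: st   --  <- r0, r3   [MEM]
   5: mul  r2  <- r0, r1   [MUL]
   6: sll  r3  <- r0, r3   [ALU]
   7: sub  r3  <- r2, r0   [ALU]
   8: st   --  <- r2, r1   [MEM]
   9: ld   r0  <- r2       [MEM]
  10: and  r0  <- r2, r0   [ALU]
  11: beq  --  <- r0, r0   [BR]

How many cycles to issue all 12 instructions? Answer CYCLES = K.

c0: i0 ld.MEM  no-port MEM/MUL
c1: i1 mulh.MUL  RAW+WAW r1
c2: i2,i3 sll.ALU/bne.BR  pair
c3: i4 st.MEM  no-port MEM/MUL
c4: i5,i6 mul.MUL/sll.ALU  pair
c5: i7,i8 sub.ALU/st.MEM  pair
c6: i9 ld.MEM  RAW+WAW r0
c7: i10 and.ALU  RAW r0
c8: i11 beq.BR  tail

CYCLES = 9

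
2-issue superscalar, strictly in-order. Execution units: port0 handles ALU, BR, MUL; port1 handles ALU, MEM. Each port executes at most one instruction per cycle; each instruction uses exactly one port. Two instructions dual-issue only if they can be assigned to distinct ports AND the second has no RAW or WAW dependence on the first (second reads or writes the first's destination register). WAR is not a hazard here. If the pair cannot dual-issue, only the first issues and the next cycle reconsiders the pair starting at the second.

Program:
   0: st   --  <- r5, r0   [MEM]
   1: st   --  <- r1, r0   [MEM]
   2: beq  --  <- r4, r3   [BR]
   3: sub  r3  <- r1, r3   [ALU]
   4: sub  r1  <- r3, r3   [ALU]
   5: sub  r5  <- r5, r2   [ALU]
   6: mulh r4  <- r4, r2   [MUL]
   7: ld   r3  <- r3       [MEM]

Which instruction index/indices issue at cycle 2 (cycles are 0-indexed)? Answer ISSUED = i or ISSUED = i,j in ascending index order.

0. st @i0  | no-port MEM/MEM
1. st/beq @i1+i2  | pair
2. sub @i3  | RAW r3
3. sub/sub @i4+i5  | pair
4. mulh/ld @i6+i7  | pair

ISSUED = 3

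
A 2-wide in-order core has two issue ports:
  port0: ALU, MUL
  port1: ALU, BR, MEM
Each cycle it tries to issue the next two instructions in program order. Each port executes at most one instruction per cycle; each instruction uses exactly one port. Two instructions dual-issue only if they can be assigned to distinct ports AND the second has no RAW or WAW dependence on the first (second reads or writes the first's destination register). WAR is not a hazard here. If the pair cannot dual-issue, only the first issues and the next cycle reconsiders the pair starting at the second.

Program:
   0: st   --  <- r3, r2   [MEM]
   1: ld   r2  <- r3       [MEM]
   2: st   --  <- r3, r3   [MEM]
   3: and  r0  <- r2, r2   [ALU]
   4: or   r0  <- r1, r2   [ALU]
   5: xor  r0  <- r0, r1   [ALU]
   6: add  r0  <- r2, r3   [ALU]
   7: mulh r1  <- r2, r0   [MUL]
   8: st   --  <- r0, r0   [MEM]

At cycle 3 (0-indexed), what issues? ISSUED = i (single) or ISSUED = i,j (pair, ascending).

ISSUED = 4

0. st.MEM @i0  | no-port MEM/MEM
1. ld.MEM @i1  | no-port MEM/MEM
2. st.MEM/and.ALU @i2,i3  | 2-wide
3. or.ALU @i4  | RAW+WAW r0
4. xor.ALU @i5  | WAW r0
5. add.ALU @i6  | RAW r0
6. mulh.MUL/st.MEM @i7,i8  | 2-wide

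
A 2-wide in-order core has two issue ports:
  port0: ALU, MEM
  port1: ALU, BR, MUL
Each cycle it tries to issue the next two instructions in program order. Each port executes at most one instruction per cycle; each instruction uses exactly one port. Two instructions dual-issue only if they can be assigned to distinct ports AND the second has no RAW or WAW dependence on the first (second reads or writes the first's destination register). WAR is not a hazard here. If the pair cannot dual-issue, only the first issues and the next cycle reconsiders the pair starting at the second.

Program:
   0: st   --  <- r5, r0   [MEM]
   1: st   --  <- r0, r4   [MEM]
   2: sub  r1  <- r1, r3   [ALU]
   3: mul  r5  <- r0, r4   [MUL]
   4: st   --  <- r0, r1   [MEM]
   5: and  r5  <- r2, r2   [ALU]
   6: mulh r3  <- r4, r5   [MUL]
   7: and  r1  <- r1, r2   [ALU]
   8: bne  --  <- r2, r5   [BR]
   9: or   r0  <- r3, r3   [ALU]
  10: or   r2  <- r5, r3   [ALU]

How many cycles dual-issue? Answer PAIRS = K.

  cy0 -> i0 (st) no-port MEM/MEM
  cy1 -> i1/i2 (st+sub) pair
  cy2 -> i3/i4 (mul+st) pair
  cy3 -> i5 (and) RAW r5
  cy4 -> i6/i7 (mulh+and) pair
  cy5 -> i8/i9 (bne+or) pair
  cy6 -> i10 (or) tail

PAIRS = 4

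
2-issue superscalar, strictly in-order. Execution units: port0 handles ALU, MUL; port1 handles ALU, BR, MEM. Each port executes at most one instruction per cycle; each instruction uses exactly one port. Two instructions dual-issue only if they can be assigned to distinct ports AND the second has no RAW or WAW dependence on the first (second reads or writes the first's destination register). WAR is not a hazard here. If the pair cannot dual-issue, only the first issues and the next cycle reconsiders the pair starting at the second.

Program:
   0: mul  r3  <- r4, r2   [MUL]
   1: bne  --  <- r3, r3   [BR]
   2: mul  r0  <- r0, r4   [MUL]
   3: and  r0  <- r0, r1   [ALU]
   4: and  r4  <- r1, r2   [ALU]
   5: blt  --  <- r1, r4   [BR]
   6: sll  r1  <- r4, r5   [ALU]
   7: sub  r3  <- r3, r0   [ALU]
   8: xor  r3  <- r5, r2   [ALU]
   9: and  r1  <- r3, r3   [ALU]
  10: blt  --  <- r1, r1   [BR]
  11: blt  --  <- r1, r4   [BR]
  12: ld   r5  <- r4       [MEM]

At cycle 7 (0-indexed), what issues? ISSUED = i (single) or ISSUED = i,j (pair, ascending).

c0: i0 mul  RAW r3
c1: i1/i2 bne+mul  dual
c2: i3/i4 and+and  dual
c3: i5/i6 blt+sll  dual
c4: i7 sub  WAW r3
c5: i8 xor  RAW r3
c6: i9 and  RAW r1
c7: i10 blt  no-port BR/BR
c8: i11 blt  no-port BR/MEM
c9: i12 ld  tail

ISSUED = 10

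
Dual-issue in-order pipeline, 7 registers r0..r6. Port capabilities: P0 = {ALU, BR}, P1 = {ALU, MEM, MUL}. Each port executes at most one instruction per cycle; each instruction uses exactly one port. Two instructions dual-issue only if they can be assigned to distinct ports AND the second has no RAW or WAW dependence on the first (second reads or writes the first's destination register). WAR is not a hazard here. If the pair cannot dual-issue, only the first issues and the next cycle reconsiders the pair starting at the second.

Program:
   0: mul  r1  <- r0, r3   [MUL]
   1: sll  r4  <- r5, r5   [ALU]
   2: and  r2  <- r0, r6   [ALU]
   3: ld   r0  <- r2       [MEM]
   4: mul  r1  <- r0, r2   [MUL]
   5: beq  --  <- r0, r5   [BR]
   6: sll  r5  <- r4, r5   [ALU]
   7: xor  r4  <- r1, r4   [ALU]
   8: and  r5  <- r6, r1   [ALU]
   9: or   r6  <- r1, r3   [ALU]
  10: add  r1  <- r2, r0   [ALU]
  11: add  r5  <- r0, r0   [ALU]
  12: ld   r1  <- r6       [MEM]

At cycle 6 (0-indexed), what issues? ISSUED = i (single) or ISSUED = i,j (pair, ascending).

ISSUED = 10,11

[0] i0/i1  mul.MUL+sll.ALU  -- dual
[1] i2  and.ALU  -- RAW r2
[2] i3  ld.MEM  -- no-port MEM/MUL
[3] i4/i5  mul.MUL+beq.BR  -- dual
[4] i6/i7  sll.ALU+xor.ALU  -- dual
[5] i8/i9  and.ALU+or.ALU  -- dual
[6] i10/i11  add.ALU+add.ALU  -- dual
[7] i12  ld.MEM  -- tail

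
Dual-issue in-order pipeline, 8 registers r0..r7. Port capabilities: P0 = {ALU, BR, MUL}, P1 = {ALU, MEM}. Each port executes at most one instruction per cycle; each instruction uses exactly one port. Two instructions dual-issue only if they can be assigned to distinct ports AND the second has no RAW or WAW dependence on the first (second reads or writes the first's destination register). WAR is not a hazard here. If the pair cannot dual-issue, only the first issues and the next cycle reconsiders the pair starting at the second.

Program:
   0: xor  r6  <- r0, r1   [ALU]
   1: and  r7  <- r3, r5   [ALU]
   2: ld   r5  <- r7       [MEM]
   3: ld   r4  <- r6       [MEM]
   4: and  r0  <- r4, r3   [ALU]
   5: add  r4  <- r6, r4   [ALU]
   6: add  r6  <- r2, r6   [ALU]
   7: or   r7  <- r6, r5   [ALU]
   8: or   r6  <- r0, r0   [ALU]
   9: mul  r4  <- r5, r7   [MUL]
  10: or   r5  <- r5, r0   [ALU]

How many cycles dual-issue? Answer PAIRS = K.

PAIRS = 4

  cy0 -> i0+i1 (xor.ALU;and.ALU) dual
  cy1 -> i2 (ld.MEM) no-port MEM/MEM
  cy2 -> i3 (ld.MEM) RAW r4
  cy3 -> i4+i5 (and.ALU;add.ALU) dual
  cy4 -> i6 (add.ALU) RAW r6
  cy5 -> i7+i8 (or.ALU;or.ALU) dual
  cy6 -> i9+i10 (mul.MUL;or.ALU) dual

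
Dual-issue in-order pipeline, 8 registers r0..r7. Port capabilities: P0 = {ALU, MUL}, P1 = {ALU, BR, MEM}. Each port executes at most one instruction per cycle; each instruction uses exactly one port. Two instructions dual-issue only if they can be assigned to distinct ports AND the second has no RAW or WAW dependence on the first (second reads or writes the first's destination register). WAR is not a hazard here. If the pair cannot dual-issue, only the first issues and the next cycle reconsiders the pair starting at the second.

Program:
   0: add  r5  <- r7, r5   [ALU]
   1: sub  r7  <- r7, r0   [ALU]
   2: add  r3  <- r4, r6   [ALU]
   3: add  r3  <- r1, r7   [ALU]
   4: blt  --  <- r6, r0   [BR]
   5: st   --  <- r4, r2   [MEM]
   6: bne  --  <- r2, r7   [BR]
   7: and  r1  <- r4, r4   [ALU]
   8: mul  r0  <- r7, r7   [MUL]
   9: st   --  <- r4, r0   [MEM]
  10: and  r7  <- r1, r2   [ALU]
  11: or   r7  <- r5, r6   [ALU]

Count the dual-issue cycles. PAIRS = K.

PAIRS = 4

0. add.ALU/sub.ALU @i0,i1  | 2-wide
1. add.ALU @i2  | WAW r3
2. add.ALU/blt.BR @i3,i4  | 2-wide
3. st.MEM @i5  | no-port MEM/BR
4. bne.BR/and.ALU @i6,i7  | 2-wide
5. mul.MUL @i8  | RAW r0
6. st.MEM/and.ALU @i9,i10  | 2-wide
7. or.ALU @i11  | tail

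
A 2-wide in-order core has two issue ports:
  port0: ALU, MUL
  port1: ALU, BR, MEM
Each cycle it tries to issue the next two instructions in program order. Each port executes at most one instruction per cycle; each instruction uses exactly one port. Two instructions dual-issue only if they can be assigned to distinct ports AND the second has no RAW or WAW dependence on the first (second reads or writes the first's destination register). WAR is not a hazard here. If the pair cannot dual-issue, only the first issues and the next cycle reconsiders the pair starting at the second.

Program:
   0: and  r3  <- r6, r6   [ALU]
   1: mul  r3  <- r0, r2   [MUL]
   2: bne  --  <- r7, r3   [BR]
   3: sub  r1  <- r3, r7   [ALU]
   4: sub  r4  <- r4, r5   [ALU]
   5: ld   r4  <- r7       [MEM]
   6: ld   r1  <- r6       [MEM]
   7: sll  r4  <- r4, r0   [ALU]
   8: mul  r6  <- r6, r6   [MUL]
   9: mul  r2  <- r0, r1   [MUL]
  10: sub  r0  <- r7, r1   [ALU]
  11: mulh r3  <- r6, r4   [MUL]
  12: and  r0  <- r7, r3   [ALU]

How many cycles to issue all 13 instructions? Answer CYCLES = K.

[0] i0  and  -- WAW r3
[1] i1  mul  -- RAW r3
[2] i2&i3  bne sub  -- dual
[3] i4  sub  -- WAW r4
[4] i5  ld  -- no-port MEM/MEM
[5] i6&i7  ld sll  -- dual
[6] i8  mul  -- no-port MUL/MUL
[7] i9&i10  mul sub  -- dual
[8] i11  mulh  -- RAW r3
[9] i12  and  -- tail

CYCLES = 10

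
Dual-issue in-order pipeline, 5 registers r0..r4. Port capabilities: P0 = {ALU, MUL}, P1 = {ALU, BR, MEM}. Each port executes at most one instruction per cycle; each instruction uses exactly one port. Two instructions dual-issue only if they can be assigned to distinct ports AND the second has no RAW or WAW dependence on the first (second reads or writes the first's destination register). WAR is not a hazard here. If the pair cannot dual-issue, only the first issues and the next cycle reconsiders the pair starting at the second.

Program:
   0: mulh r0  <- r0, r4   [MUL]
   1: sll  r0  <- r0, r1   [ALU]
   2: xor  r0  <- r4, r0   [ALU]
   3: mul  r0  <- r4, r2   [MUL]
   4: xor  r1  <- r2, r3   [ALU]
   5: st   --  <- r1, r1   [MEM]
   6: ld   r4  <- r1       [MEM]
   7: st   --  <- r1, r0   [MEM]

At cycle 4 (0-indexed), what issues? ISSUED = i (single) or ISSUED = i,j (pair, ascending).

[0] i0  mulh  -- RAW+WAW r0
[1] i1  sll  -- RAW+WAW r0
[2] i2  xor  -- WAW r0
[3] i3/i4  mul xor  -- 2-wide
[4] i5  st  -- no-port MEM/MEM
[5] i6  ld  -- no-port MEM/MEM
[6] i7  st  -- tail

ISSUED = 5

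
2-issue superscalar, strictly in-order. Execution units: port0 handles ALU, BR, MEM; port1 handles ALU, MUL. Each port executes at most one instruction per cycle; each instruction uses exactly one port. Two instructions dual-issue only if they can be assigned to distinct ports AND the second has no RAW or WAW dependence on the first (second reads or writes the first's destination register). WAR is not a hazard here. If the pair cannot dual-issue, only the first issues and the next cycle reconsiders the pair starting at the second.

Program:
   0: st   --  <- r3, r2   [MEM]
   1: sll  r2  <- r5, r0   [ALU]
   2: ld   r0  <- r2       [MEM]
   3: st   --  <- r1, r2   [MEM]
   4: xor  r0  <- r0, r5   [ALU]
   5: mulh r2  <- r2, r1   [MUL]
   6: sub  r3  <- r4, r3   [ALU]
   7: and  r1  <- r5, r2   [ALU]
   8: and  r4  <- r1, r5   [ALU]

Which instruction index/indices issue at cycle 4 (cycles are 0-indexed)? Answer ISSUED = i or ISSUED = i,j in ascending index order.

ISSUED = 7

#0 head=0: st.MEM sll.ALU i0&i1 pair
#1 head=2: ld.MEM i2 no-port MEM/MEM
#2 head=3: st.MEM xor.ALU i3&i4 pair
#3 head=5: mulh.MUL sub.ALU i5&i6 pair
#4 head=7: and.ALU i7 RAW r1
#5 head=8: and.ALU i8 tail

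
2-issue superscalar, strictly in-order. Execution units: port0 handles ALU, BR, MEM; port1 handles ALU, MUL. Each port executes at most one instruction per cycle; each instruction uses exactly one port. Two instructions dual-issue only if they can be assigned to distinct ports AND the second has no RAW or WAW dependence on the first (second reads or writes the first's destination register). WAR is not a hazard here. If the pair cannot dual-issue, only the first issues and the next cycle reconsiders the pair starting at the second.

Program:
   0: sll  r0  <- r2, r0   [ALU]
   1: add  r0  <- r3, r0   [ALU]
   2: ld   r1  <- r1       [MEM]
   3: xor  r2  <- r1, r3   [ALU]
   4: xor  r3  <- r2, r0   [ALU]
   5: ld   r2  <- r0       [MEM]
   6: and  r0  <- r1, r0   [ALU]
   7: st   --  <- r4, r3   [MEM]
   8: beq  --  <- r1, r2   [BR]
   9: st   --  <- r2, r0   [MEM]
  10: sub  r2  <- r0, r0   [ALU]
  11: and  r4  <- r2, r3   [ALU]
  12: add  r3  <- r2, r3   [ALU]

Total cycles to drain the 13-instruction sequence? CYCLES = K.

t=0 i0:sll ; RAW+WAW r0
t=1 i1+i2:add ld ; 2-wide
t=2 i3:xor ; RAW r2
t=3 i4+i5:xor ld ; 2-wide
t=4 i6+i7:and st ; 2-wide
t=5 i8:beq ; no-port BR/MEM
t=6 i9+i10:st sub ; 2-wide
t=7 i11+i12:and add ; 2-wide

CYCLES = 8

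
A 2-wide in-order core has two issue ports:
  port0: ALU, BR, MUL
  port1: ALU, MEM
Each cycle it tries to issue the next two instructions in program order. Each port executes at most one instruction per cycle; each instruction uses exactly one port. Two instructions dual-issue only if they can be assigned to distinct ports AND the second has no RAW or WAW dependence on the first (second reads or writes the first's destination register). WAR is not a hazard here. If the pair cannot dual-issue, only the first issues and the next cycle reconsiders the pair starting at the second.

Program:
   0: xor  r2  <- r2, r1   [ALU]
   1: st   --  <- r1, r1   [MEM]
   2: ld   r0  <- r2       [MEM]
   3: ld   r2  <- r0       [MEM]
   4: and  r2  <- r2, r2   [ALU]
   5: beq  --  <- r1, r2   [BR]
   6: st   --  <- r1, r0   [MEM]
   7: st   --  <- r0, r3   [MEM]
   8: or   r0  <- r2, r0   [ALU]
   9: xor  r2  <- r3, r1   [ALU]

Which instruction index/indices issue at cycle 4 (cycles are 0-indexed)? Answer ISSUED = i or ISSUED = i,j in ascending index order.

ISSUED = 5,6

[0] i0/i1  xor;st  -- 2-wide
[1] i2  ld  -- no-port MEM/MEM
[2] i3  ld  -- RAW+WAW r2
[3] i4  and  -- RAW r2
[4] i5/i6  beq;st  -- 2-wide
[5] i7/i8  st;or  -- 2-wide
[6] i9  xor  -- tail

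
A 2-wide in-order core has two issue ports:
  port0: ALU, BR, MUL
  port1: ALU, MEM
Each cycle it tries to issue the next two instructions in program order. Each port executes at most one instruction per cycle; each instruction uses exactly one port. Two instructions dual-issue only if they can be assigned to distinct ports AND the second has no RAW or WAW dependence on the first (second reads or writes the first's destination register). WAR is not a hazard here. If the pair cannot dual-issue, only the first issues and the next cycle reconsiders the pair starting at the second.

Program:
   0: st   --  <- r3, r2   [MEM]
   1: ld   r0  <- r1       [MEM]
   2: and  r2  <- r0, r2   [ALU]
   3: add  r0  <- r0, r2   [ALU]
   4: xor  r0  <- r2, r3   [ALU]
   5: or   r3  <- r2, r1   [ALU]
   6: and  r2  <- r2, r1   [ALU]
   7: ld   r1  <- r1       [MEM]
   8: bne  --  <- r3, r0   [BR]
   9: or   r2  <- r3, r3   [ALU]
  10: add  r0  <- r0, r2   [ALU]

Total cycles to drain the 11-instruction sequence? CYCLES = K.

0. st @i0  | no-port MEM/MEM
1. ld @i1  | RAW r0
2. and @i2  | RAW r2
3. add @i3  | WAW r0
4. xor/or @i4+i5  | dual
5. and/ld @i6+i7  | dual
6. bne/or @i8+i9  | dual
7. add @i10  | tail

CYCLES = 8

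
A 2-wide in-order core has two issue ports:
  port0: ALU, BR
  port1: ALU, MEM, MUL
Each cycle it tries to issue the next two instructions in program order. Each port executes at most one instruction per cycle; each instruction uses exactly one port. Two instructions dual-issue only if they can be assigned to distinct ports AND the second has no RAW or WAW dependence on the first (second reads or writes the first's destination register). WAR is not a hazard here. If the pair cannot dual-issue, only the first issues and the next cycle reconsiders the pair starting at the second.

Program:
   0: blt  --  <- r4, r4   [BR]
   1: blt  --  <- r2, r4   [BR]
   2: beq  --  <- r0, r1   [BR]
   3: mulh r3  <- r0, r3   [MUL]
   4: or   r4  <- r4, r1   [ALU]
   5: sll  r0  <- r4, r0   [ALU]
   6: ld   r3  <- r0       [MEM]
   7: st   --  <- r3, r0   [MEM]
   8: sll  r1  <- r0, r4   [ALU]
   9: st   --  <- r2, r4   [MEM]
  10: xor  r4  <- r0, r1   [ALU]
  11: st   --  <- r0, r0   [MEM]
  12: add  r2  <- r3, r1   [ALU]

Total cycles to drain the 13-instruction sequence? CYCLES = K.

#0 head=0: blt i0 no-port BR/BR
#1 head=1: blt i1 no-port BR/BR
#2 head=2: beq mulh i2+i3 pair
#3 head=4: or i4 RAW r4
#4 head=5: sll i5 RAW r0
#5 head=6: ld i6 no-port MEM/MEM
#6 head=7: st sll i7+i8 pair
#7 head=9: st xor i9+i10 pair
#8 head=11: st add i11+i12 pair

CYCLES = 9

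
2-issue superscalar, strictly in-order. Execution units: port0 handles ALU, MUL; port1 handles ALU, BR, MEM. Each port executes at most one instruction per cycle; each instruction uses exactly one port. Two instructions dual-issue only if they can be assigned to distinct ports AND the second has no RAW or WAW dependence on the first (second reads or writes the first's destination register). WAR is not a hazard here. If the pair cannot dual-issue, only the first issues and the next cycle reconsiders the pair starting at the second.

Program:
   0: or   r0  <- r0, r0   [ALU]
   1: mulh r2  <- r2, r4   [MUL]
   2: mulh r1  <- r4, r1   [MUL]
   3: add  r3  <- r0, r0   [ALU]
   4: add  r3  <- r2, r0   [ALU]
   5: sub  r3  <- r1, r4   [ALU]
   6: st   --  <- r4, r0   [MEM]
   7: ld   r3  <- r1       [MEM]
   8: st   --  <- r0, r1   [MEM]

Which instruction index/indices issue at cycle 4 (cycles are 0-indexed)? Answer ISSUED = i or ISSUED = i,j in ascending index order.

c0: i0+i1 or.ALU mulh.MUL  2-wide
c1: i2+i3 mulh.MUL add.ALU  2-wide
c2: i4 add.ALU  WAW r3
c3: i5+i6 sub.ALU st.MEM  2-wide
c4: i7 ld.MEM  no-port MEM/MEM
c5: i8 st.MEM  tail

ISSUED = 7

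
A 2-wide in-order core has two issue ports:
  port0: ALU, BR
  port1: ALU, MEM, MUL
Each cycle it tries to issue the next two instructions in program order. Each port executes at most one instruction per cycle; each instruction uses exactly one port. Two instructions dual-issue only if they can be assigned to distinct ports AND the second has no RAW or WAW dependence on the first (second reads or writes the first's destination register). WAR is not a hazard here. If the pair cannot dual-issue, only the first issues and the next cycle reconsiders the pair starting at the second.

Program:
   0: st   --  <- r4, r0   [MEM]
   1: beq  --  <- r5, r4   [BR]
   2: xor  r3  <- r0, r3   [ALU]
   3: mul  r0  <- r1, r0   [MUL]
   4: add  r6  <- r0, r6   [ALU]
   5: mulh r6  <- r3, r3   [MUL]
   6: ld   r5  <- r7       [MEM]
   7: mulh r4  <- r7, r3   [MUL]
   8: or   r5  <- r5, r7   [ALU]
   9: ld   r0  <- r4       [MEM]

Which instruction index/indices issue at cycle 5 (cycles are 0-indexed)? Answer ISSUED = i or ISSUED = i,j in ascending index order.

ISSUED = 7,8

c0: i0/i1 st/beq  2-wide
c1: i2/i3 xor/mul  2-wide
c2: i4 add  WAW r6
c3: i5 mulh  no-port MUL/MEM
c4: i6 ld  no-port MEM/MUL
c5: i7/i8 mulh/or  2-wide
c6: i9 ld  tail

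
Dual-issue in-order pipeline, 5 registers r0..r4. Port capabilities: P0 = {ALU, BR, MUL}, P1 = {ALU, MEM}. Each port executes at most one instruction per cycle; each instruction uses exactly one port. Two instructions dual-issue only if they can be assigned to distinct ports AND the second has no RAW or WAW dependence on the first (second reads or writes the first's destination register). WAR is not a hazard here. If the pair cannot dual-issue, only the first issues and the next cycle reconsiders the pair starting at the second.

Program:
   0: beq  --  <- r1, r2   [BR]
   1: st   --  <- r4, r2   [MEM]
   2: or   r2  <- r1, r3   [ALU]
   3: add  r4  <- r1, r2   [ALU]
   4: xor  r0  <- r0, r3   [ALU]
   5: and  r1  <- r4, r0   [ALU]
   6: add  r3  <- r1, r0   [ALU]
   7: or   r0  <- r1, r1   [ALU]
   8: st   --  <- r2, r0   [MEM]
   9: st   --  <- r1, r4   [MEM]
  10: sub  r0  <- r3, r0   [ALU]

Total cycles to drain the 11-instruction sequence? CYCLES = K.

CYCLES = 7

0. beq/st @i0,i1  | dual
1. or @i2  | RAW r2
2. add/xor @i3,i4  | dual
3. and @i5  | RAW r1
4. add/or @i6,i7  | dual
5. st @i8  | no-port MEM/MEM
6. st/sub @i9,i10  | dual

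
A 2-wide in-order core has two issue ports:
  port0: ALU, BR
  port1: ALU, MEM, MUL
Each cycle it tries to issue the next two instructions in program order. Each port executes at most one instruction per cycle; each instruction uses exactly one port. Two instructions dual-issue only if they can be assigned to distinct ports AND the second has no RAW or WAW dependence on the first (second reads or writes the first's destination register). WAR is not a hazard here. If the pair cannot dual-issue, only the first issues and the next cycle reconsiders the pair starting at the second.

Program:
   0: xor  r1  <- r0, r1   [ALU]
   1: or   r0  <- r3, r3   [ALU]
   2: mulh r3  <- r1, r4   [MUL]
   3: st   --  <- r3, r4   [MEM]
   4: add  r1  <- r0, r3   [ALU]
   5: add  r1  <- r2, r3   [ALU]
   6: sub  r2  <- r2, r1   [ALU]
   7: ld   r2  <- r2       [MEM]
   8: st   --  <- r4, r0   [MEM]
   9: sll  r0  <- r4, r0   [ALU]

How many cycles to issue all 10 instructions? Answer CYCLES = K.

CYCLES = 7

t=0 i0,i1:xor.ALU;or.ALU ; pair
t=1 i2:mulh.MUL ; no-port MUL/MEM
t=2 i3,i4:st.MEM;add.ALU ; pair
t=3 i5:add.ALU ; RAW r1
t=4 i6:sub.ALU ; RAW+WAW r2
t=5 i7:ld.MEM ; no-port MEM/MEM
t=6 i8,i9:st.MEM;sll.ALU ; pair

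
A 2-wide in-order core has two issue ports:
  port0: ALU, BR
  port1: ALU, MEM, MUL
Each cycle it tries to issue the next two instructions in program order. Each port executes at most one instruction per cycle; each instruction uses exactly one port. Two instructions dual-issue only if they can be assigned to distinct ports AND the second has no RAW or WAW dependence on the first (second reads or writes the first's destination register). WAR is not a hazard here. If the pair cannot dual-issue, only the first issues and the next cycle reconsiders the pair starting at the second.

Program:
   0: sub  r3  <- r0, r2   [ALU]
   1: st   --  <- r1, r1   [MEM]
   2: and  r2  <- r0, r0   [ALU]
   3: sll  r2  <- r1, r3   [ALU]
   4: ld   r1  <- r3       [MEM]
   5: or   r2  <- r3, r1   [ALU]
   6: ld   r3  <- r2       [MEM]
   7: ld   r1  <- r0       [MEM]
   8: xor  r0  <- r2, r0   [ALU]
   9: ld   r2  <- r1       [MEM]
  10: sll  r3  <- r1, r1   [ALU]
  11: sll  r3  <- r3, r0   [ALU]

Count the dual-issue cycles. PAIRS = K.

c0: i0/i1 sub.ALU st.MEM  dual
c1: i2 and.ALU  WAW r2
c2: i3/i4 sll.ALU ld.MEM  dual
c3: i5 or.ALU  RAW r2
c4: i6 ld.MEM  no-port MEM/MEM
c5: i7/i8 ld.MEM xor.ALU  dual
c6: i9/i10 ld.MEM sll.ALU  dual
c7: i11 sll.ALU  tail

PAIRS = 4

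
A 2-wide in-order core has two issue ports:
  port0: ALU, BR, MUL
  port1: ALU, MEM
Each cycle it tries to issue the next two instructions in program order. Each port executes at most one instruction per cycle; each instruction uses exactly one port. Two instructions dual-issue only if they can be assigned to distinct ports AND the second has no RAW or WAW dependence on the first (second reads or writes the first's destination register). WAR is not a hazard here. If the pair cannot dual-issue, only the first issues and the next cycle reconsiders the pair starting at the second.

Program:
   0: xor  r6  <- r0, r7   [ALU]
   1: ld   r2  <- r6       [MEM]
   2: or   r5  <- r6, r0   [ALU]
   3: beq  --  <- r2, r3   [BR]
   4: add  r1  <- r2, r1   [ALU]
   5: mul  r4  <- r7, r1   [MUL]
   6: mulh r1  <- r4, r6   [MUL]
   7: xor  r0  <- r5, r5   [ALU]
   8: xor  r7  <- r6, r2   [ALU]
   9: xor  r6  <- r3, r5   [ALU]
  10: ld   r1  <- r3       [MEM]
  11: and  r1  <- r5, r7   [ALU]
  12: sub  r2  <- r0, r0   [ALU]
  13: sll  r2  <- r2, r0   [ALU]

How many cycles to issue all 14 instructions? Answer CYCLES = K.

0. xor @i0  | RAW r6
1. ld;or @i1+i2  | 2-wide
2. beq;add @i3+i4  | 2-wide
3. mul @i5  | no-port MUL/MUL
4. mulh;xor @i6+i7  | 2-wide
5. xor;xor @i8+i9  | 2-wide
6. ld @i10  | WAW r1
7. and;sub @i11+i12  | 2-wide
8. sll @i13  | tail

CYCLES = 9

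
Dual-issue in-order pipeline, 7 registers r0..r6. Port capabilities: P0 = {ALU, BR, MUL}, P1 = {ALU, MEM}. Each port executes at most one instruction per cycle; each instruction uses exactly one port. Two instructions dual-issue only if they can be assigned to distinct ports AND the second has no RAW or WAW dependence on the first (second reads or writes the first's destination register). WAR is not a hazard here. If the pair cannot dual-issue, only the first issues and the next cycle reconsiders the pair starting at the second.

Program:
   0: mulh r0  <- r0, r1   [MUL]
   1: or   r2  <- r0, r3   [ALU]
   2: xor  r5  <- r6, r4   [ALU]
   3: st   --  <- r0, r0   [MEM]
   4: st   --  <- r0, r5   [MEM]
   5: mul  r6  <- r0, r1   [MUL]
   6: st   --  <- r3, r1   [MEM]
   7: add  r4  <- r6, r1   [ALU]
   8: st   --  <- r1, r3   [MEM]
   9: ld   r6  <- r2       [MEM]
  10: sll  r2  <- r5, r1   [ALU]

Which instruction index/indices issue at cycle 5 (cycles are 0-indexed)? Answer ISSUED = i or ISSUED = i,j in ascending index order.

ISSUED = 8

  cy0 -> i0 (mulh) RAW r0
  cy1 -> i1/i2 (or+xor) dual
  cy2 -> i3 (st) no-port MEM/MEM
  cy3 -> i4/i5 (st+mul) dual
  cy4 -> i6/i7 (st+add) dual
  cy5 -> i8 (st) no-port MEM/MEM
  cy6 -> i9/i10 (ld+sll) dual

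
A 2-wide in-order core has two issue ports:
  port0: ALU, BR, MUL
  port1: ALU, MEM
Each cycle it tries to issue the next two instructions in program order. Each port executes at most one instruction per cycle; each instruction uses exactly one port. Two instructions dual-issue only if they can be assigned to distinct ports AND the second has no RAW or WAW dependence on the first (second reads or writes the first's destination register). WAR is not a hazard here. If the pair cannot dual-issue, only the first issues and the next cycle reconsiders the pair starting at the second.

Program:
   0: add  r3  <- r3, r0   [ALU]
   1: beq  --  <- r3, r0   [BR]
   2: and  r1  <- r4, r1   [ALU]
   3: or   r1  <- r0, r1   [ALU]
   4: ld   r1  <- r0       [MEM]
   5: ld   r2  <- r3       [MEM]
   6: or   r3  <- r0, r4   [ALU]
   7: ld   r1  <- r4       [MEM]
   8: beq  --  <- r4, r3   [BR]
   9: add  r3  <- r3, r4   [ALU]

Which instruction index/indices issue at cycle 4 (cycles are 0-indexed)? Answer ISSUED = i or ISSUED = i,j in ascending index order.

ISSUED = 5,6

  cy0 -> i0 (add) RAW r3
  cy1 -> i1+i2 (beq;and) dual
  cy2 -> i3 (or) WAW r1
  cy3 -> i4 (ld) no-port MEM/MEM
  cy4 -> i5+i6 (ld;or) dual
  cy5 -> i7+i8 (ld;beq) dual
  cy6 -> i9 (add) tail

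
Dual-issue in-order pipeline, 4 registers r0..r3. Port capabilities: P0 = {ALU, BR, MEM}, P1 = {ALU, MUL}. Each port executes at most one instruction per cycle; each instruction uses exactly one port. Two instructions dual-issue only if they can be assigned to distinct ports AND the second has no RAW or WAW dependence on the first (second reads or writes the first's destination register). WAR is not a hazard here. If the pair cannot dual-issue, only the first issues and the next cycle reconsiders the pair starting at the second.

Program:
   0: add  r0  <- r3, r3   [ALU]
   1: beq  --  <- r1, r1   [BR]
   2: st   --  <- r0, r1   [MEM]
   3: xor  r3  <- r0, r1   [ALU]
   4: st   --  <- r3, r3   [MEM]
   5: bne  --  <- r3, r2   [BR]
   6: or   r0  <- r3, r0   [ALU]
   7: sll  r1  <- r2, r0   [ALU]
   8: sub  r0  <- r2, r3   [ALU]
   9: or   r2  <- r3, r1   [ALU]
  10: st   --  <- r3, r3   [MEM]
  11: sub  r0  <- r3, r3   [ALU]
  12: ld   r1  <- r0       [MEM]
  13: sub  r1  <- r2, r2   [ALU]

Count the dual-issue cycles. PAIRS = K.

  cy0 -> i0/i1 (add/beq) 2-wide
  cy1 -> i2/i3 (st/xor) 2-wide
  cy2 -> i4 (st) no-port MEM/BR
  cy3 -> i5/i6 (bne/or) 2-wide
  cy4 -> i7/i8 (sll/sub) 2-wide
  cy5 -> i9/i10 (or/st) 2-wide
  cy6 -> i11 (sub) RAW r0
  cy7 -> i12 (ld) WAW r1
  cy8 -> i13 (sub) tail

PAIRS = 5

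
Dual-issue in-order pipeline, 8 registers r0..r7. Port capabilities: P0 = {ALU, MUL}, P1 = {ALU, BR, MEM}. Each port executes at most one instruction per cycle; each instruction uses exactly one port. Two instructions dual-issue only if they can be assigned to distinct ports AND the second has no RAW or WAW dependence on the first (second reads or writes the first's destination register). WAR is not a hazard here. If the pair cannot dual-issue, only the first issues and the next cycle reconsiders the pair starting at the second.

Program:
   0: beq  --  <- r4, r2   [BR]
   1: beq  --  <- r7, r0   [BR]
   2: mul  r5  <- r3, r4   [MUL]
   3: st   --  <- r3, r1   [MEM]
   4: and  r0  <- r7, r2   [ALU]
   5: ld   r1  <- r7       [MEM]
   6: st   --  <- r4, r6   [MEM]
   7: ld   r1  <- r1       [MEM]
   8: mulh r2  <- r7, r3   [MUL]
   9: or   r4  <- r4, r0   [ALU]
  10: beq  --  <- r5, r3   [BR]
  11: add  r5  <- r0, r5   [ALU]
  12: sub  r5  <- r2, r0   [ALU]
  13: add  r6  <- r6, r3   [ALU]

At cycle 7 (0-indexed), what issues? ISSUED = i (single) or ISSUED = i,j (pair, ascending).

ISSUED = 11

c0: i0 beq  no-port BR/BR
c1: i1/i2 beq/mul  pair
c2: i3/i4 st/and  pair
c3: i5 ld  no-port MEM/MEM
c4: i6 st  no-port MEM/MEM
c5: i7/i8 ld/mulh  pair
c6: i9/i10 or/beq  pair
c7: i11 add  WAW r5
c8: i12/i13 sub/add  pair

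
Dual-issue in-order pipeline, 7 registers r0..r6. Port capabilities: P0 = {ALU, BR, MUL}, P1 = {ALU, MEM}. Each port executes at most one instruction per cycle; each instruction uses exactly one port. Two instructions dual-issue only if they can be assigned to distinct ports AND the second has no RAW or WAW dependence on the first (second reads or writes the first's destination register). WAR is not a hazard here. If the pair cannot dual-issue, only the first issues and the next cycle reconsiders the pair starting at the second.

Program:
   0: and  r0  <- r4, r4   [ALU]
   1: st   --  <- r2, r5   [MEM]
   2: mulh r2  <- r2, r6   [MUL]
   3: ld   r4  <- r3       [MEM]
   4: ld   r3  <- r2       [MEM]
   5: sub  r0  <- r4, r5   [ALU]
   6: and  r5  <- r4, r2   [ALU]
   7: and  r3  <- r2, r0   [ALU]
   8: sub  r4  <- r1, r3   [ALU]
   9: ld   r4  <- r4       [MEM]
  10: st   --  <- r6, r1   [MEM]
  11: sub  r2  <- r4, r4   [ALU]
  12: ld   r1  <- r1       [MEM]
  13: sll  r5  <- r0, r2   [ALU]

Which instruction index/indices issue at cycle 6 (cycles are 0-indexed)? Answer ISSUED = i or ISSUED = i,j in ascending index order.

ISSUED = 10,11

c0: i0,i1 and+st  2-wide
c1: i2,i3 mulh+ld  2-wide
c2: i4,i5 ld+sub  2-wide
c3: i6,i7 and+and  2-wide
c4: i8 sub  RAW+WAW r4
c5: i9 ld  no-port MEM/MEM
c6: i10,i11 st+sub  2-wide
c7: i12,i13 ld+sll  2-wide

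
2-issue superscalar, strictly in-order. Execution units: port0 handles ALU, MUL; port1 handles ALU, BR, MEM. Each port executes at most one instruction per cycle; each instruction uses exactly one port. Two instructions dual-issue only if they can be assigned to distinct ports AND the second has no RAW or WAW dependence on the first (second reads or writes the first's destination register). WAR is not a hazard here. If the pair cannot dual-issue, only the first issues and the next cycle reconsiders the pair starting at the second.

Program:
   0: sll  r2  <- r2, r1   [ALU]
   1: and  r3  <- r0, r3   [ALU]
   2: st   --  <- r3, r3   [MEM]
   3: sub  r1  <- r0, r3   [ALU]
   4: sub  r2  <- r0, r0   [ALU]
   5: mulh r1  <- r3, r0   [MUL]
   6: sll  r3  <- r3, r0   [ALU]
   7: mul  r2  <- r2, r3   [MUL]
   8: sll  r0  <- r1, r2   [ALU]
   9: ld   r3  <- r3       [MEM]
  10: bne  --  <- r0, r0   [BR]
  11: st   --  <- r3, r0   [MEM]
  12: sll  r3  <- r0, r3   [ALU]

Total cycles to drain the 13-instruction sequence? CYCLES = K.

CYCLES = 8

c0: i0+i1 sll;and  pair
c1: i2+i3 st;sub  pair
c2: i4+i5 sub;mulh  pair
c3: i6 sll  RAW r3
c4: i7 mul  RAW r2
c5: i8+i9 sll;ld  pair
c6: i10 bne  no-port BR/MEM
c7: i11+i12 st;sll  pair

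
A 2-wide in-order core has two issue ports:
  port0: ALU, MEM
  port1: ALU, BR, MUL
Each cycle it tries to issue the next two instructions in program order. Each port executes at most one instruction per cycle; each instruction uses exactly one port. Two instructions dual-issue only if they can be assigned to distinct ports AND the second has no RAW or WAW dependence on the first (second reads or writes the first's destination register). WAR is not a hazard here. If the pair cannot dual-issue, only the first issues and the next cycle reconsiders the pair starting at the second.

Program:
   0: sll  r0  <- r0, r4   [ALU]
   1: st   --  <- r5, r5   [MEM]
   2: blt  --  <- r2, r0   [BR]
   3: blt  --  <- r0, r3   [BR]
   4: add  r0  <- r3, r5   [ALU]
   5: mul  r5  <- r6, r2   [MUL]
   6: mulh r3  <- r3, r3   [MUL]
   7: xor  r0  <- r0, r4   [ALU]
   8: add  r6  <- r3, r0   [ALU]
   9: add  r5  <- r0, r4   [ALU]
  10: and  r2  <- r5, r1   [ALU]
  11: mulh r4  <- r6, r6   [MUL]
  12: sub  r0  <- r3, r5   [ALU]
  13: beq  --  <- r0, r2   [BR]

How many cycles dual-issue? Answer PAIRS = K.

c0: i0&i1 sll.ALU/st.MEM  pair
c1: i2 blt.BR  no-port BR/BR
c2: i3&i4 blt.BR/add.ALU  pair
c3: i5 mul.MUL  no-port MUL/MUL
c4: i6&i7 mulh.MUL/xor.ALU  pair
c5: i8&i9 add.ALU/add.ALU  pair
c6: i10&i11 and.ALU/mulh.MUL  pair
c7: i12 sub.ALU  RAW r0
c8: i13 beq.BR  tail

PAIRS = 5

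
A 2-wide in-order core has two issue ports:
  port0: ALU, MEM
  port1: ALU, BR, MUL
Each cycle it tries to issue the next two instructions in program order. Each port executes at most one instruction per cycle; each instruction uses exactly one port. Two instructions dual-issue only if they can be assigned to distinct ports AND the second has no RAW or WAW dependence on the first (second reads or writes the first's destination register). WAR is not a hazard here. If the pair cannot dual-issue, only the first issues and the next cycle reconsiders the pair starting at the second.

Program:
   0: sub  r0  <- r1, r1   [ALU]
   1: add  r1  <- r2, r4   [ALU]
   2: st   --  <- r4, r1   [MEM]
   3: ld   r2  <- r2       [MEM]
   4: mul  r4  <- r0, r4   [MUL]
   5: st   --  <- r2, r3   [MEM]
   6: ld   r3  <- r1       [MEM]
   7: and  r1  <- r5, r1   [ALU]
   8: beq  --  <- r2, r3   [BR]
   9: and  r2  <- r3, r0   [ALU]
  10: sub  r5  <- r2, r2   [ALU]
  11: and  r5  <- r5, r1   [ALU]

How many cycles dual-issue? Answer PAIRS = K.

  cy0 -> i0/i1 (sub.ALU/add.ALU) pair
  cy1 -> i2 (st.MEM) no-port MEM/MEM
  cy2 -> i3/i4 (ld.MEM/mul.MUL) pair
  cy3 -> i5 (st.MEM) no-port MEM/MEM
  cy4 -> i6/i7 (ld.MEM/and.ALU) pair
  cy5 -> i8/i9 (beq.BR/and.ALU) pair
  cy6 -> i10 (sub.ALU) RAW+WAW r5
  cy7 -> i11 (and.ALU) tail

PAIRS = 4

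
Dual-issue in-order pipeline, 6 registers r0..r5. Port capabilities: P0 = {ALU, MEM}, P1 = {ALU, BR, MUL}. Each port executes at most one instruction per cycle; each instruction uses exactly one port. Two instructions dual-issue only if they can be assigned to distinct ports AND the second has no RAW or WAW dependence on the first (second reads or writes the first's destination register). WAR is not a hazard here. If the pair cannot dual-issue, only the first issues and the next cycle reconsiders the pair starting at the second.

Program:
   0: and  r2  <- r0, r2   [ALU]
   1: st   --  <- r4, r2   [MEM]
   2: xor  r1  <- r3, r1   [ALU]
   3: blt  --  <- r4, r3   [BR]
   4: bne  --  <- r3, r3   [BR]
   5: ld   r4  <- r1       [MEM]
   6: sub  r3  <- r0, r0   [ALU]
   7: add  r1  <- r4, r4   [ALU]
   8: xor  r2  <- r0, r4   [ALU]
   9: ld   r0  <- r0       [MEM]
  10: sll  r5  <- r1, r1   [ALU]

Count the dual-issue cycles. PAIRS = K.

PAIRS = 4

t=0 i0:and.ALU ; RAW r2
t=1 i1+i2:st.MEM;xor.ALU ; dual
t=2 i3:blt.BR ; no-port BR/BR
t=3 i4+i5:bne.BR;ld.MEM ; dual
t=4 i6+i7:sub.ALU;add.ALU ; dual
t=5 i8+i9:xor.ALU;ld.MEM ; dual
t=6 i10:sll.ALU ; tail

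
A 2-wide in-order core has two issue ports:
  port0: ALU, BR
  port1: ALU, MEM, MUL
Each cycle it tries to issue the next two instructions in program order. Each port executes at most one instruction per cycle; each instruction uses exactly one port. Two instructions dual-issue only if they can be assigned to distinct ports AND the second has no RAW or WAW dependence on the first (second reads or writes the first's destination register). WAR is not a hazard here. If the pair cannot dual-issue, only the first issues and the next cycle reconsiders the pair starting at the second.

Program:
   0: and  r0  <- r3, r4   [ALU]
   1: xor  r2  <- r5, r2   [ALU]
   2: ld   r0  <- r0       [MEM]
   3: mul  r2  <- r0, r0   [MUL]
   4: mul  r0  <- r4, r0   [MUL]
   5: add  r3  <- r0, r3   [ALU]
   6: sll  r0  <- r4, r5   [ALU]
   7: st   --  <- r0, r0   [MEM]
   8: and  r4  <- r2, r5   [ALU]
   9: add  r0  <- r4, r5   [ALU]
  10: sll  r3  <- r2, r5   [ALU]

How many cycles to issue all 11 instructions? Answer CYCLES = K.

CYCLES = 7

[0] i0&i1  and/xor  -- dual
[1] i2  ld  -- no-port MEM/MUL
[2] i3  mul  -- no-port MUL/MUL
[3] i4  mul  -- RAW r0
[4] i5&i6  add/sll  -- dual
[5] i7&i8  st/and  -- dual
[6] i9&i10  add/sll  -- dual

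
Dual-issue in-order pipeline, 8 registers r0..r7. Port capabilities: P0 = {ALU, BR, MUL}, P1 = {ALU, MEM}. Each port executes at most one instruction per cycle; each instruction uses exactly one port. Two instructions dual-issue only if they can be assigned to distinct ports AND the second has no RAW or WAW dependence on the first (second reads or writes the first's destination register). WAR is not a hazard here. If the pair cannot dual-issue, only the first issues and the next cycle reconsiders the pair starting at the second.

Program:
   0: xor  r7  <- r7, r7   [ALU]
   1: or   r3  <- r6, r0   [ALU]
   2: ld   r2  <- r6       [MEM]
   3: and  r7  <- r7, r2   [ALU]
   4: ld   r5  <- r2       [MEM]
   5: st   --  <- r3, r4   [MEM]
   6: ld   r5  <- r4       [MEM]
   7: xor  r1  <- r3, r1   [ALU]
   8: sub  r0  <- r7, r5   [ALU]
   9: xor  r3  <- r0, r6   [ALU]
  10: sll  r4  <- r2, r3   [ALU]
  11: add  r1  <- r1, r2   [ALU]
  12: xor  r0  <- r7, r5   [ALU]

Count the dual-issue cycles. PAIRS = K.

PAIRS = 4

[0] i0+i1  xor.ALU or.ALU  -- dual
[1] i2  ld.MEM  -- RAW r2
[2] i3+i4  and.ALU ld.MEM  -- dual
[3] i5  st.MEM  -- no-port MEM/MEM
[4] i6+i7  ld.MEM xor.ALU  -- dual
[5] i8  sub.ALU  -- RAW r0
[6] i9  xor.ALU  -- RAW r3
[7] i10+i11  sll.ALU add.ALU  -- dual
[8] i12  xor.ALU  -- tail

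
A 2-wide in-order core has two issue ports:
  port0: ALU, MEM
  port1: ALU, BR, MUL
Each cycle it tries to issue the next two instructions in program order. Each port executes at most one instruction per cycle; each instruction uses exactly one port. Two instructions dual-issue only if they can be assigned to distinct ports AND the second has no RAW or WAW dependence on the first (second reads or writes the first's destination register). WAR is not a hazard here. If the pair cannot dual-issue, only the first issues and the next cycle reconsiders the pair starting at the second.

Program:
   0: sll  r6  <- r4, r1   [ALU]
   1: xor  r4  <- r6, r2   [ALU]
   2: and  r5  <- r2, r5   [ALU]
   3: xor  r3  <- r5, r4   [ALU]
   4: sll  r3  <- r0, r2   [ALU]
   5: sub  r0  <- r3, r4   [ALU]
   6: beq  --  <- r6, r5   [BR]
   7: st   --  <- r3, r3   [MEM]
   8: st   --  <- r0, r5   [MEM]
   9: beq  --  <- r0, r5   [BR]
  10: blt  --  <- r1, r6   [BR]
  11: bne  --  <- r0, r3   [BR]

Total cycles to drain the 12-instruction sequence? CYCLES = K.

CYCLES = 9

0. sll @i0  | RAW r6
1. xor;and @i1&i2  | 2-wide
2. xor @i3  | WAW r3
3. sll @i4  | RAW r3
4. sub;beq @i5&i6  | 2-wide
5. st @i7  | no-port MEM/MEM
6. st;beq @i8&i9  | 2-wide
7. blt @i10  | no-port BR/BR
8. bne @i11  | tail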